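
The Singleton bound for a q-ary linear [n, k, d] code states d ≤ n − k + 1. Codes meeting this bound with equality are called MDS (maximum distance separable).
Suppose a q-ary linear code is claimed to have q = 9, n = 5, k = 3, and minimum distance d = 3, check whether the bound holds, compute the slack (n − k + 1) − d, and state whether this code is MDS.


Singleton RHS = n − k + 1 = 3, slack = 0, bound satisfied, MDS.

Singleton bound: d ≤ n − k + 1.
Here n = 5, k = 3, so n − k + 1 = 3.
Given d = 3, check d ≤ 3: YES.
Slack = (n − k + 1) − d = 0.
The code is MDS (slack = 0).
Description: the claimed parameters are [5, 3, 3]_9; such a code would be MDS (meets Singleton bound).


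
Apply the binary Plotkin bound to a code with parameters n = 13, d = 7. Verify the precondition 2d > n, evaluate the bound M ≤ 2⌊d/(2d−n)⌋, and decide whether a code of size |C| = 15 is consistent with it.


Plotkin bound M ≤ 14; given |C| = 15 > bound (violated).

Check applicability: 2d = 14, n = 13.
2d − n = 1 > 0, so Plotkin applies.
Compute d/(2d−n) = 7/1 ≈ 7.0000.
⌊d/(2d−n)⌋ = 7.
Plotkin bound: M ≤ 2·7 = 14.
Given |C| = 15, check: VIOLATED.
This |C| is above the Plotkin bound, so no binary code with n = 13, d = 7 and 15 codewords exists.


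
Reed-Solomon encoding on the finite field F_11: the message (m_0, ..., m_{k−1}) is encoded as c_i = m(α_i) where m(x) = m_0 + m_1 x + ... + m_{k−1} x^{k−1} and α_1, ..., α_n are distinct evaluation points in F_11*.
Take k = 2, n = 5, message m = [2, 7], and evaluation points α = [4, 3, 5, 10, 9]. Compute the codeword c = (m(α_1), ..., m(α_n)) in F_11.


c = [8, 1, 4, 6, 10]

Message polynomial: m(x) = 2 + 7·x (mod 11).
For each evaluation point α_i, compute m(α_i) mod 11:
  α_1 = 4: Horner steps 7 → 8, so m(4) = 8.
  α_2 = 3: Horner steps 7 → 1, so m(3) = 1.
  α_3 = 5: Horner steps 7 → 4, so m(5) = 4.
  α_4 = 10: Horner steps 7 → 6, so m(10) = 6.
  α_5 = 9: Horner steps 7 → 10, so m(9) = 10.
Codeword c = [8, 1, 4, 6, 10] ∈ F_11^5.


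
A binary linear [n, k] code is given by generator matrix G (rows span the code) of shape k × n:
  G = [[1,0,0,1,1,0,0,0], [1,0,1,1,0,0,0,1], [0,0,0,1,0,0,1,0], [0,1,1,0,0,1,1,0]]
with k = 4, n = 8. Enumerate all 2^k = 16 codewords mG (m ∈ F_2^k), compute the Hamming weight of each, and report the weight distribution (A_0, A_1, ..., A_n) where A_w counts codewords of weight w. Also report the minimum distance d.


Weight distribution: A_0 = 1, A_2 = 1, A_3 = 3, A_4 = 5, A_5 = 4, A_6 = 1, A_7 = 1. Minimum distance d = 2.

Enumerate all 2^4 = 16 messages m ∈ F_2^4.
For each, compute codeword c = mG in F_2^8, then tally its weight.
  m = 0000 → c = 00000000, weight = 0.
  m = 1000 → c = 10011000, weight = 3.
  m = 0100 → c = 10110001, weight = 4.
  m = 1100 → c = 00101001, weight = 3.
  m = 0010 → c = 00010010, weight = 2.
  m = 1010 → c = 10001010, weight = 3.
  m = 0110 → c = 10100011, weight = 4.
  m = 1110 → c = 00111011, weight = 5.
  m = 0001 → c = 01100110, weight = 4.
  m = 1001 → c = 11111110, weight = 7.
  m = 0101 → c = 11010111, weight = 6.
  m = 1101 → c = 01001111, weight = 5.
  m = 0011 → c = 01110100, weight = 4.
  m = 1011 → c = 11101100, weight = 5.
  m = 0111 → c = 11000101, weight = 4.
  m = 1111 → c = 01011101, weight = 5.
Tally weights:
  weight 0: 1 codewords.
  weight 2: 1 codewords.
  weight 3: 3 codewords.
  weight 4: 5 codewords.
  weight 5: 4 codewords.
  weight 6: 1 codewords.
  weight 7: 1 codewords.
Minimum distance d = smallest w > 0 with A_w > 0 = 2.
Sanity: Σ A_w = 16 = 2^4 = 16 ✓.


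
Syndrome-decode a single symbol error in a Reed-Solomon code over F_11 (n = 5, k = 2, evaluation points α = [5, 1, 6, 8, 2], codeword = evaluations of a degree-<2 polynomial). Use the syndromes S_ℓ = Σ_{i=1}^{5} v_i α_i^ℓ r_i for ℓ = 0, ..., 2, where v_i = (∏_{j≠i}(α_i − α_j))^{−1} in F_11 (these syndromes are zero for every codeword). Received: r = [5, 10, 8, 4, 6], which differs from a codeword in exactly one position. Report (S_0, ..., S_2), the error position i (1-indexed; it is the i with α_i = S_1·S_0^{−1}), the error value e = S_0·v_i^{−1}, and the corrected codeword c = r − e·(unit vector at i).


S = (10, 5, 8), error at position 3, error magnitude e = 7, c = [5, 10, 1, 4, 6].

Step 1: column multipliers v_i = (∏_{j≠i}(α_i − α_j))^{−1} mod 11.
  i = 1 (α = 5): (5−1)(5−6)(5−8)(5−2) = 4·(−1)·(−3)·3 = 36 ≡ 3, so v_1 = 3^{−1} = 4 (mod 11).
  i = 2 (α = 1): (1−5)(1−6)(1−8)(1−2) = (−4)·(−5)·(−7)·(−1) = 140 ≡ 8, so v_2 = 8^{−1} = 7 (mod 11).
  i = 3 (α = 6): (6−5)(6−1)(6−8)(6−2) = 1·5·(−2)·4 = −40 ≡ 4, so v_3 = 4^{−1} = 3 (mod 11).
  i = 4 (α = 8): (8−5)(8−1)(8−6)(8−2) = 3·7·2·6 = 252 ≡ 10, so v_4 = 10^{−1} = 10 (mod 11).
  i = 5 (α = 2): (2−5)(2−1)(2−6)(2−8) = (−3)·1·(−4)·(−6) = −72 ≡ 5, so v_5 = 5^{−1} = 9 (mod 11).
  v = [4, 7, 3, 10, 9].
Step 2: syndromes of r = [5, 10, 8, 4, 6] (all sums mod 11).
  S_0 = Σ v_i r_i = 4·5 + 7·10 + 3·8 + 10·4 + 9·6 = 208 ≡ 10.
  S_1 = Σ v_i α_i r_i = 4·5·5 + 7·1·10 + 3·6·8 + 10·8·4 + 9·2·6 = 742 ≡ 5.
  α_i^2 mod 11 = [3, 1, 3, 9, 4].
  S_2 = Σ v_i α_i^2 r_i = 4·3·5 + 7·1·10 + 3·3·8 + 10·9·4 + 9·4·6 = 778 ≡ 8.
  S = (10, 5, 8) ≠ 0, so r is not a codeword (an error is present).
Step 3: locate the error. For a single error e at position i, S_ℓ = v_i·e·α_i^ℓ, so α_err = S_1/S_0.
  S_0^{−1} = 10^{−1} = 10 (mod 11), so α_err = 5·10 = 50 ≡ 6 = α_3. Error position i = 3.
  Consistency check: S_2/S_1 = 8·9 = 72 ≡ 6 = α_err ✓ (single-error assumption holds).
Step 4: error magnitude e = S_0/v_3 = S_0·∏_{j≠3}(α_3 − α_j) = 10·4 = 40 ≡ 7 (mod 11).
Step 5: correct position 3: c_3 = r_3 − e = 8 − 7 ≡ 1 (mod 11). Hence c = [5, 10, 1, 4, 6].
  Check: interpolating c through the α_i gives m(x) = 3 + 7·x (degree < 2) with m(α_i) = c_i for every i, so c is indeed a codeword.


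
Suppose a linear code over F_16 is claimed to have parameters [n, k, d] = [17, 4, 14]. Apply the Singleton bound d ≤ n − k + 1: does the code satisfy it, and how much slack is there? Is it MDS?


Singleton RHS = n − k + 1 = 14, slack = 0, bound satisfied, MDS.

Singleton bound: d ≤ n − k + 1.
Here n = 17, k = 4, so n − k + 1 = 14.
Given d = 14, check d ≤ 14: YES.
Slack = (n − k + 1) − d = 0.
The code is MDS (slack = 0).
Description: the claimed parameters are [17, 4, 14]_16; such a code would be MDS (meets Singleton bound).


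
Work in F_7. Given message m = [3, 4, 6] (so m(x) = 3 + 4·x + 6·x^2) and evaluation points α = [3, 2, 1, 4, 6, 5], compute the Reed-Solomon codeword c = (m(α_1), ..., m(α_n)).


c = [6, 0, 6, 3, 5, 5]

Message polynomial: m(x) = 3 + 4·x + 6·x^2 (mod 7).
For each evaluation point α_i, compute m(α_i) mod 7:
  α_1 = 3: Horner steps 6 → 1 → 6, so m(3) = 6.
  α_2 = 2: Horner steps 6 → 2 → 0, so m(2) = 0.
  α_3 = 1: Horner steps 6 → 3 → 6, so m(1) = 6.
  α_4 = 4: Horner steps 6 → 0 → 3, so m(4) = 3.
  α_5 = 6: Horner steps 6 → 5 → 5, so m(6) = 5.
  α_6 = 5: Horner steps 6 → 6 → 5, so m(5) = 5.
Codeword c = [6, 0, 6, 3, 5, 5] ∈ F_7^6.


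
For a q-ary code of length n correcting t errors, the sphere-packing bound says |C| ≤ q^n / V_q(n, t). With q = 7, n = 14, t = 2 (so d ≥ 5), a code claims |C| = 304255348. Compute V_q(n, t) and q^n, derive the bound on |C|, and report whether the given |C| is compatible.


V_q(n, t) = 3361, q^n = 678223072849, Hamming bound = 201792047, |C| = 304255348 > bound (violated).

Step 1: Compute V_q(n, t) = Σ_{j=0}^2 C(n, j) (q−1)^j.
  j = 0: C(14,0)·(6)^0 = 1·1 = 1.
  j = 1: C(14,1)·(6)^1 = 14·6 = 84.
  j = 2: C(14,2)·(6)^2 = 91·36 = 3276.
  V_q(n, t) = 1 + 84 + 3276 = 3361.
Step 2: q^n = 7^14 = 678223072849.
Step 3: Hamming bound ⌊q^n / V_q(n,t)⌋ = ⌊678223072849/3361⌋ = 201792047.
Step 4: Compare |C| = 304255348 to 201792047: violated.
The claimed |C| lies above the Hamming bound, so no 7-ary code of length 14 with d ≥ 5 can have 304255348 codewords.


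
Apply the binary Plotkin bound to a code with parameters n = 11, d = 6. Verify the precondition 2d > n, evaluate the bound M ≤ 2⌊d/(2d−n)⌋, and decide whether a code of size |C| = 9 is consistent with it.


Plotkin bound M ≤ 12; given |C| = 9 ≤ bound (satisfied).

Check applicability: 2d = 12, n = 11.
2d − n = 1 > 0, so Plotkin applies.
Compute d/(2d−n) = 6/1 ≈ 6.0000.
⌊d/(2d−n)⌋ = 6.
Plotkin bound: M ≤ 2·6 = 12.
Given |C| = 9, check: satisfied.
This |C| is below the Plotkin bound.


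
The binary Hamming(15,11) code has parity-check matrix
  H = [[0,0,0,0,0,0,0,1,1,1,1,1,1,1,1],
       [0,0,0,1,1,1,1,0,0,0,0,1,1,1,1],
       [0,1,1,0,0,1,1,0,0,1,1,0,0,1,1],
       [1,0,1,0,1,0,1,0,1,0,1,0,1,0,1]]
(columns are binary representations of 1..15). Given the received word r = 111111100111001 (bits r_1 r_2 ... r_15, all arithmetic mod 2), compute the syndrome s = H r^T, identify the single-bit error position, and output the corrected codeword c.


s = (0, 0, 1, 0)^T, error position = 2, corrected codeword c = 101111100111001

Compute s = H r^T mod 2 one row at a time:
  s_1 = 0 + 0 + 1 + 1 + 1 + 0 + 0 + 1 = 4 ≡ 0 (mod 2).
  s_2 = 1 + 1 + 1 + 1 + 1 + 0 + 0 + 1 = 6 ≡ 0 (mod 2).
  s_3 = 1 + 1 + 1 + 1 + 1 + 1 + 0 + 1 = 7 ≡ 1 (mod 2).
  s_4 = 1 + 1 + 1 + 1 + 0 + 1 + 0 + 1 = 6 ≡ 0 (mod 2).
s = (0, 0, 1, 0)^T — this equals column 2 of H (binary 0010), so error is at position 2.
Correct: flip bit 2 of r = 111111100111001 to get c = 101111100111001.


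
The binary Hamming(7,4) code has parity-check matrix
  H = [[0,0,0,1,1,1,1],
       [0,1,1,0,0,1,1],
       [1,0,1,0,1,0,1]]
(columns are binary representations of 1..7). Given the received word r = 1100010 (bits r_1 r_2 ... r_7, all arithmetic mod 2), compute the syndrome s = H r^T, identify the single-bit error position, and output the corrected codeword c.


s = (1, 0, 1)^T, error position = 5, corrected codeword c = 1100110

Compute s = H r^T mod 2 one row at a time:
  s_1 = 0 + 0 + 1 + 0 = 1 ≡ 1 (mod 2).
  s_2 = 1 + 0 + 1 + 0 = 2 ≡ 0 (mod 2).
  s_3 = 1 + 0 + 0 + 0 = 1 ≡ 1 (mod 2).
s = (1, 0, 1)^T — this equals column 5 of H (binary 101), so error is at position 5.
Correct: flip bit 5 of r = 1100010 to get c = 1100110.


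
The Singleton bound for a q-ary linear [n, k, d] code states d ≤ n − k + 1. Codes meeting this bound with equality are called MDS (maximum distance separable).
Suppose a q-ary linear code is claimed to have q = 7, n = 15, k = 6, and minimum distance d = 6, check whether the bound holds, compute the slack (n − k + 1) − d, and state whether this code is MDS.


Singleton RHS = n − k + 1 = 10, slack = 4, bound satisfied, not MDS.

Singleton bound: d ≤ n − k + 1.
Here n = 15, k = 6, so n − k + 1 = 10.
Given d = 6, check d ≤ 10: YES.
Slack = (n − k + 1) − d = 4.
The code is NOT MDS (slack = 4 > 0).
Description: the claimed parameters are [15, 6, 6]_7; such a code would be non-MDS.


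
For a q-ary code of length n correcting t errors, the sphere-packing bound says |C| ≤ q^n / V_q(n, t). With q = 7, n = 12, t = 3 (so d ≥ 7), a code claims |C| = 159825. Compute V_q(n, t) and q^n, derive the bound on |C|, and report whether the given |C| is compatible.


V_q(n, t) = 49969, q^n = 13841287201, Hamming bound = 276997, |C| = 159825 ≤ bound (satisfied).

Step 1: Compute V_q(n, t) = Σ_{j=0}^3 C(n, j) (q−1)^j.
  j = 0: C(12,0)·(6)^0 = 1·1 = 1.
  j = 1: C(12,1)·(6)^1 = 12·6 = 72.
  j = 2: C(12,2)·(6)^2 = 66·36 = 2376.
  j = 3: C(12,3)·(6)^3 = 220·216 = 47520.
  V_q(n, t) = 1 + 72 + 2376 + 47520 = 49969.
Step 2: q^n = 7^12 = 13841287201.
Step 3: Hamming bound ⌊q^n / V_q(n,t)⌋ = ⌊13841287201/49969⌋ = 276997.
Step 4: Compare |C| = 159825 to 276997: satisfied.
The claimed |C| lies below the Hamming bound.


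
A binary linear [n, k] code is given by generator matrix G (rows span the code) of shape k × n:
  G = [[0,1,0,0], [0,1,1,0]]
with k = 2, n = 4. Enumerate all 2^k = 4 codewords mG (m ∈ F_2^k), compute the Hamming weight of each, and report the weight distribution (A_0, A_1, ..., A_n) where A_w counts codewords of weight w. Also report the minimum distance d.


Weight distribution: A_0 = 1, A_1 = 2, A_2 = 1. Minimum distance d = 1.

Enumerate all 2^2 = 4 messages m ∈ F_2^2.
For each, compute codeword c = mG in F_2^4, then tally its weight.
  m = 00 → c = 0000, weight = 0.
  m = 10 → c = 0100, weight = 1.
  m = 01 → c = 0110, weight = 2.
  m = 11 → c = 0010, weight = 1.
Tally weights:
  weight 0: 1 codewords.
  weight 1: 2 codewords.
  weight 2: 1 codewords.
Minimum distance d = smallest w > 0 with A_w > 0 = 1.
Sanity: Σ A_w = 4 = 2^2 = 4 ✓.


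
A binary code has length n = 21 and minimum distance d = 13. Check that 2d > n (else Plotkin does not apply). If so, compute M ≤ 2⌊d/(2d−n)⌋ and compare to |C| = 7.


Plotkin bound M ≤ 4; given |C| = 7 > bound (violated).

Check applicability: 2d = 26, n = 21.
2d − n = 5 > 0, so Plotkin applies.
Compute d/(2d−n) = 13/5 ≈ 2.6000.
⌊d/(2d−n)⌋ = 2.
Plotkin bound: M ≤ 2·2 = 4.
Given |C| = 7, check: VIOLATED.
This |C| is above the Plotkin bound, so no binary code with n = 21, d = 13 and 7 codewords exists.


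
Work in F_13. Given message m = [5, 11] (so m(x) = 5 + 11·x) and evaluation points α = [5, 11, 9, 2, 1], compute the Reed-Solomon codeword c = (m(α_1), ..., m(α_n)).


c = [8, 9, 0, 1, 3]

Message polynomial: m(x) = 5 + 11·x (mod 13).
For each evaluation point α_i, compute m(α_i) mod 13:
  α_1 = 5: Horner steps 11 → 8, so m(5) = 8.
  α_2 = 11: Horner steps 11 → 9, so m(11) = 9.
  α_3 = 9: Horner steps 11 → 0, so m(9) = 0.
  α_4 = 2: Horner steps 11 → 1, so m(2) = 1.
  α_5 = 1: Horner steps 11 → 3, so m(1) = 3.
Codeword c = [8, 9, 0, 1, 3] ∈ F_13^5.


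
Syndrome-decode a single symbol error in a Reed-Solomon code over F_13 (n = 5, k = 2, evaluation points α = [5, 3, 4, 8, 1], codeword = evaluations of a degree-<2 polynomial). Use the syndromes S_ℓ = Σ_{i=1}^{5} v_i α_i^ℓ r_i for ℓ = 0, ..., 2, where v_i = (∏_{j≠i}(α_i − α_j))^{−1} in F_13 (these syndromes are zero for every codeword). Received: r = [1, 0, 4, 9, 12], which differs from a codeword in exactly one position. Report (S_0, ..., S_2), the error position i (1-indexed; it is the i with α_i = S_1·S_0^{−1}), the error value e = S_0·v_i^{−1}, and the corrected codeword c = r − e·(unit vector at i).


S = (3, 12, 9), error at position 3, error magnitude e = 10, c = [1, 0, 7, 9, 12].

Step 1: column multipliers v_i = (∏_{j≠i}(α_i − α_j))^{−1} mod 13.
  i = 1 (α = 5): (5−3)(5−4)(5−8)(5−1) = 2·1·(−3)·4 = −24 ≡ 2, so v_1 = 2^{−1} = 7 (mod 13).
  i = 2 (α = 3): (3−5)(3−4)(3−8)(3−1) = (−2)·(−1)·(−5)·2 = −20 ≡ 6, so v_2 = 6^{−1} = 11 (mod 13).
  i = 3 (α = 4): (4−5)(4−3)(4−8)(4−1) = (−1)·1·(−4)·3 = 12 ≡ 12, so v_3 = 12^{−1} = 12 (mod 13).
  i = 4 (α = 8): (8−5)(8−3)(8−4)(8−1) = 3·5·4·7 = 420 ≡ 4, so v_4 = 4^{−1} = 10 (mod 13).
  i = 5 (α = 1): (1−5)(1−3)(1−4)(1−8) = (−4)·(−2)·(−3)·(−7) = 168 ≡ 12, so v_5 = 12^{−1} = 12 (mod 13).
  v = [7, 11, 12, 10, 12].
Step 2: syndromes of r = [1, 0, 4, 9, 12] (all sums mod 13).
  S_0 = Σ v_i r_i = 7·1 + 11·0 + 12·4 + 10·9 + 12·12 = 289 ≡ 3.
  S_1 = Σ v_i α_i r_i = 7·5·1 + 11·3·0 + 12·4·4 + 10·8·9 + 12·1·12 = 1091 ≡ 12.
  α_i^2 mod 13 = [12, 9, 3, 12, 1].
  S_2 = Σ v_i α_i^2 r_i = 7·12·1 + 11·9·0 + 12·3·4 + 10·12·9 + 12·1·12 = 1452 ≡ 9.
  S = (3, 12, 9) ≠ 0, so r is not a codeword (an error is present).
Step 3: locate the error. For a single error e at position i, S_ℓ = v_i·e·α_i^ℓ, so α_err = S_1/S_0.
  S_0^{−1} = 3^{−1} = 9 (mod 13), so α_err = 12·9 = 108 ≡ 4 = α_3. Error position i = 3.
  Consistency check: S_2/S_1 = 9·12 = 108 ≡ 4 = α_err ✓ (single-error assumption holds).
Step 4: error magnitude e = S_0/v_3 = S_0·∏_{j≠3}(α_3 − α_j) = 3·12 = 36 ≡ 10 (mod 13).
Step 5: correct position 3: c_3 = r_3 − e = 4 − 10 ≡ 7 (mod 13). Hence c = [1, 0, 7, 9, 12].
  Check: interpolating c through the α_i gives m(x) = 5 + 7·x (degree < 2) with m(α_i) = c_i for every i, so c is indeed a codeword.


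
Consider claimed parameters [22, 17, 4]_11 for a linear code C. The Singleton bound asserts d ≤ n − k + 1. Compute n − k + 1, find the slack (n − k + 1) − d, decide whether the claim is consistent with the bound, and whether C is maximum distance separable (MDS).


Singleton RHS = n − k + 1 = 6, slack = 2, bound satisfied, not MDS.

Singleton bound: d ≤ n − k + 1.
Here n = 22, k = 17, so n − k + 1 = 6.
Given d = 4, check d ≤ 6: YES.
Slack = (n − k + 1) − d = 2.
The code is NOT MDS (slack = 2 > 0).
Description: the claimed parameters are [22, 17, 4]_11; such a code would be non-MDS.


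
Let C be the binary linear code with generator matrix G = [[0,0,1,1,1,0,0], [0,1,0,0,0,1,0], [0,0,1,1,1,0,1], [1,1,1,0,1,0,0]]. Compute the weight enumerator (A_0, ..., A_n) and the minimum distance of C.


Weight distribution: A_0 = 1, A_1 = 1, A_2 = 1, A_3 = 4, A_4 = 5, A_5 = 3, A_6 = 1. Minimum distance d = 1.

Enumerate all 2^4 = 16 messages m ∈ F_2^4.
For each, compute codeword c = mG in F_2^7, then tally its weight.
  m = 0000 → c = 0000000, weight = 0.
  m = 1000 → c = 0011100, weight = 3.
  m = 0100 → c = 0100010, weight = 2.
  m = 1100 → c = 0111110, weight = 5.
  m = 0010 → c = 0011101, weight = 4.
  m = 1010 → c = 0000001, weight = 1.
  m = 0110 → c = 0111111, weight = 6.
  m = 1110 → c = 0100011, weight = 3.
  m = 0001 → c = 1110100, weight = 4.
  m = 1001 → c = 1101000, weight = 3.
  m = 0101 → c = 1010110, weight = 4.
  m = 1101 → c = 1001010, weight = 3.
  m = 0011 → c = 1101001, weight = 4.
  m = 1011 → c = 1110101, weight = 5.
  m = 0111 → c = 1001011, weight = 4.
  m = 1111 → c = 1010111, weight = 5.
Tally weights:
  weight 0: 1 codewords.
  weight 1: 1 codewords.
  weight 2: 1 codewords.
  weight 3: 4 codewords.
  weight 4: 5 codewords.
  weight 5: 3 codewords.
  weight 6: 1 codewords.
Minimum distance d = smallest w > 0 with A_w > 0 = 1.
Sanity: Σ A_w = 16 = 2^4 = 16 ✓.


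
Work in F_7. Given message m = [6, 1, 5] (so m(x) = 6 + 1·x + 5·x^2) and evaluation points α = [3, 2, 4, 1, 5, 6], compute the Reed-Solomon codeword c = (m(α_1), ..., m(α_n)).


c = [5, 0, 6, 5, 3, 3]

Message polynomial: m(x) = 6 + 1·x + 5·x^2 (mod 7).
For each evaluation point α_i, compute m(α_i) mod 7:
  α_1 = 3: Horner steps 5 → 2 → 5, so m(3) = 5.
  α_2 = 2: Horner steps 5 → 4 → 0, so m(2) = 0.
  α_3 = 4: Horner steps 5 → 0 → 6, so m(4) = 6.
  α_4 = 1: Horner steps 5 → 6 → 5, so m(1) = 5.
  α_5 = 5: Horner steps 5 → 5 → 3, so m(5) = 3.
  α_6 = 6: Horner steps 5 → 3 → 3, so m(6) = 3.
Codeword c = [5, 0, 6, 5, 3, 3] ∈ F_7^6.


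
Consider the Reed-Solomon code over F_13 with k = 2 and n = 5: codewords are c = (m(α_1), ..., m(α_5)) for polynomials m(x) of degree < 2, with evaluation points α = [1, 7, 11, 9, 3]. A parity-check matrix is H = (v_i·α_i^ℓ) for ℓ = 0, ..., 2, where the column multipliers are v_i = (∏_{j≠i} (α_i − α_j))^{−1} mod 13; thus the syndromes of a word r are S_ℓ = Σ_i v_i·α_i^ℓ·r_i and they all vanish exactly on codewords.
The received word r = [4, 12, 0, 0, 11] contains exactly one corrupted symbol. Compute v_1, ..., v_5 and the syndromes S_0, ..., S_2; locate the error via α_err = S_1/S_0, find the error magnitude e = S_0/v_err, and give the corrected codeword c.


S = (11, 8, 7), error at position 4, error magnitude e = 7, c = [4, 12, 0, 6, 11].

Step 1: column multipliers v_i = (∏_{j≠i}(α_i − α_j))^{−1} mod 13.
  i = 1 (α = 1): (1−7)(1−11)(1−9)(1−3) = (−6)·(−10)·(−8)·(−2) = 960 ≡ 11, so v_1 = 11^{−1} = 6 (mod 13).
  i = 2 (α = 7): (7−1)(7−11)(7−9)(7−3) = 6·(−4)·(−2)·4 = 192 ≡ 10, so v_2 = 10^{−1} = 4 (mod 13).
  i = 3 (α = 11): (11−1)(11−7)(11−9)(11−3) = 10·4·2·8 = 640 ≡ 3, so v_3 = 3^{−1} = 9 (mod 13).
  i = 4 (α = 9): (9−1)(9−7)(9−11)(9−3) = 8·2·(−2)·6 = −192 ≡ 3, so v_4 = 3^{−1} = 9 (mod 13).
  i = 5 (α = 3): (3−1)(3−7)(3−11)(3−9) = 2·(−4)·(−8)·(−6) = −384 ≡ 6, so v_5 = 6^{−1} = 11 (mod 13).
  v = [6, 4, 9, 9, 11].
Step 2: syndromes of r = [4, 12, 0, 0, 11] (all sums mod 13).
  S_0 = Σ v_i r_i = 6·4 + 4·12 + 9·0 + 9·0 + 11·11 = 193 ≡ 11.
  S_1 = Σ v_i α_i r_i = 6·1·4 + 4·7·12 + 9·11·0 + 9·9·0 + 11·3·11 = 723 ≡ 8.
  α_i^2 mod 13 = [1, 10, 4, 3, 9].
  S_2 = Σ v_i α_i^2 r_i = 6·1·4 + 4·10·12 + 9·4·0 + 9·3·0 + 11·9·11 = 1593 ≡ 7.
  S = (11, 8, 7) ≠ 0, so r is not a codeword (an error is present).
Step 3: locate the error. For a single error e at position i, S_ℓ = v_i·e·α_i^ℓ, so α_err = S_1/S_0.
  S_0^{−1} = 11^{−1} = 6 (mod 13), so α_err = 8·6 = 48 ≡ 9 = α_4. Error position i = 4.
  Consistency check: S_2/S_1 = 7·5 = 35 ≡ 9 = α_err ✓ (single-error assumption holds).
Step 4: error magnitude e = S_0/v_4 = S_0·∏_{j≠4}(α_4 − α_j) = 11·3 = 33 ≡ 7 (mod 13).
Step 5: correct position 4: c_4 = r_4 − e = 0 − 7 ≡ 6 (mod 13). Hence c = [4, 12, 0, 6, 11].
  Check: interpolating c through the α_i gives m(x) = 7 + 10·x (degree < 2) with m(α_i) = c_i for every i, so c is indeed a codeword.


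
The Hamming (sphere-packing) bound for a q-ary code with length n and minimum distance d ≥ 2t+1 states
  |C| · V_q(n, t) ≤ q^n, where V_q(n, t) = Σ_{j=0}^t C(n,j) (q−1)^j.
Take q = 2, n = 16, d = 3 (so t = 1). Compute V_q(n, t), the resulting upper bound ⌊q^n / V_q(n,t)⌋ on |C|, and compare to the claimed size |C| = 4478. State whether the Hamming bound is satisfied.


V_q(n, t) = 17, q^n = 65536, Hamming bound = 3855, |C| = 4478 > bound (violated).

Step 1: Compute V_q(n, t) = Σ_{j=0}^1 C(n, j) (q−1)^j.
  j = 0: C(16,0)·(1)^0 = 1·1 = 1.
  j = 1: C(16,1)·(1)^1 = 16·1 = 16.
  V_q(n, t) = 1 + 16 = 17.
Step 2: q^n = 2^16 = 65536.
Step 3: Hamming bound ⌊q^n / V_q(n,t)⌋ = ⌊65536/17⌋ = 3855.
Step 4: Compare |C| = 4478 to 3855: violated.
The claimed |C| lies above the Hamming bound, so no 2-ary code of length 16 with d ≥ 3 can have 4478 codewords.


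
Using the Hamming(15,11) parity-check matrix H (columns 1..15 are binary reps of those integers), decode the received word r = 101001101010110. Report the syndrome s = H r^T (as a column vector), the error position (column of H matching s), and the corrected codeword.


s = (0, 0, 1, 0)^T, error position = 2, corrected codeword c = 111001101010110

Compute s = H r^T mod 2 one row at a time:
  s_1 = 0 + 1 + 0 + 1 + 0 + 1 + 1 + 0 = 4 ≡ 0 (mod 2).
  s_2 = 0 + 0 + 1 + 1 + 0 + 1 + 1 + 0 = 4 ≡ 0 (mod 2).
  s_3 = 0 + 1 + 1 + 1 + 0 + 1 + 1 + 0 = 5 ≡ 1 (mod 2).
  s_4 = 1 + 1 + 0 + 1 + 1 + 1 + 1 + 0 = 6 ≡ 0 (mod 2).
s = (0, 0, 1, 0)^T — this equals column 2 of H (binary 0010), so error is at position 2.
Correct: flip bit 2 of r = 101001101010110 to get c = 111001101010110.


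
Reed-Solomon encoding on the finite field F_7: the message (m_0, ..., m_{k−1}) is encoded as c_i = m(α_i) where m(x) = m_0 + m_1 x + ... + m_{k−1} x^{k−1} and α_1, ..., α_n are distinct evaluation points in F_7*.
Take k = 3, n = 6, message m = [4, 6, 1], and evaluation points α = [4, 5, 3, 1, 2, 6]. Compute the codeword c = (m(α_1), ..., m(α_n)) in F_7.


c = [2, 3, 3, 4, 6, 6]

Message polynomial: m(x) = 4 + 6·x + 1·x^2 (mod 7).
For each evaluation point α_i, compute m(α_i) mod 7:
  α_1 = 4: Horner steps 1 → 3 → 2, so m(4) = 2.
  α_2 = 5: Horner steps 1 → 4 → 3, so m(5) = 3.
  α_3 = 3: Horner steps 1 → 2 → 3, so m(3) = 3.
  α_4 = 1: Horner steps 1 → 0 → 4, so m(1) = 4.
  α_5 = 2: Horner steps 1 → 1 → 6, so m(2) = 6.
  α_6 = 6: Horner steps 1 → 5 → 6, so m(6) = 6.
Codeword c = [2, 3, 3, 4, 6, 6] ∈ F_7^6.


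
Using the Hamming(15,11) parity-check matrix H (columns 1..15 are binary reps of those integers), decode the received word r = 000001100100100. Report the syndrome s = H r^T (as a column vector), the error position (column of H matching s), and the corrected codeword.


s = (0, 1, 1, 0)^T, error position = 6, corrected codeword c = 000000100100100

Compute s = H r^T mod 2 one row at a time:
  s_1 = 0 + 0 + 1 + 0 + 0 + 1 + 0 + 0 = 2 ≡ 0 (mod 2).
  s_2 = 0 + 0 + 1 + 1 + 0 + 1 + 0 + 0 = 3 ≡ 1 (mod 2).
  s_3 = 0 + 0 + 1 + 1 + 1 + 0 + 0 + 0 = 3 ≡ 1 (mod 2).
  s_4 = 0 + 0 + 0 + 1 + 0 + 0 + 1 + 0 = 2 ≡ 0 (mod 2).
s = (0, 1, 1, 0)^T — this equals column 6 of H (binary 0110), so error is at position 6.
Correct: flip bit 6 of r = 000001100100100 to get c = 000000100100100.


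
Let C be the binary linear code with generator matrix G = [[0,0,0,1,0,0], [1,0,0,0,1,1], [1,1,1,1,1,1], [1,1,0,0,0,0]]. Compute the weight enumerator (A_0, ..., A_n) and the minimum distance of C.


Weight distribution: A_0 = 1, A_1 = 1, A_2 = 3, A_3 = 6, A_4 = 3, A_5 = 1, A_6 = 1. Minimum distance d = 1.

Enumerate all 2^4 = 16 messages m ∈ F_2^4.
For each, compute codeword c = mG in F_2^6, then tally its weight.
  m = 0000 → c = 000000, weight = 0.
  m = 1000 → c = 000100, weight = 1.
  m = 0100 → c = 100011, weight = 3.
  m = 1100 → c = 100111, weight = 4.
  m = 0010 → c = 111111, weight = 6.
  m = 1010 → c = 111011, weight = 5.
  m = 0110 → c = 011100, weight = 3.
  m = 1110 → c = 011000, weight = 2.
  m = 0001 → c = 110000, weight = 2.
  m = 1001 → c = 110100, weight = 3.
  m = 0101 → c = 010011, weight = 3.
  m = 1101 → c = 010111, weight = 4.
  m = 0011 → c = 001111, weight = 4.
  m = 1011 → c = 001011, weight = 3.
  m = 0111 → c = 101100, weight = 3.
  m = 1111 → c = 101000, weight = 2.
Tally weights:
  weight 0: 1 codewords.
  weight 1: 1 codewords.
  weight 2: 3 codewords.
  weight 3: 6 codewords.
  weight 4: 3 codewords.
  weight 5: 1 codewords.
  weight 6: 1 codewords.
Minimum distance d = smallest w > 0 with A_w > 0 = 1.
Sanity: Σ A_w = 16 = 2^4 = 16 ✓.


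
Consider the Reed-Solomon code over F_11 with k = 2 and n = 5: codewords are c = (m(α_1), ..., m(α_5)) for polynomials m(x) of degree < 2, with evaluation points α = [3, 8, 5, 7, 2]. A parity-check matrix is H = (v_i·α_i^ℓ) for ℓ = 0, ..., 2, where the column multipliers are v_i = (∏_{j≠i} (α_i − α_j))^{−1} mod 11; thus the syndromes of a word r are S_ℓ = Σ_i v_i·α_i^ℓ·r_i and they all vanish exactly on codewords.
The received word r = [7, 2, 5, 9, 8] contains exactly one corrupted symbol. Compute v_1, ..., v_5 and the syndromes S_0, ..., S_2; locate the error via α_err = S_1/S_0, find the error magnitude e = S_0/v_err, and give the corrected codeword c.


S = (7, 5, 2), error at position 4, error magnitude e = 6, c = [7, 2, 5, 3, 8].

Step 1: column multipliers v_i = (∏_{j≠i}(α_i − α_j))^{−1} mod 11.
  i = 1 (α = 3): (3−8)(3−5)(3−7)(3−2) = (−5)·(−2)·(−4)·1 = −40 ≡ 4, so v_1 = 4^{−1} = 3 (mod 11).
  i = 2 (α = 8): (8−3)(8−5)(8−7)(8−2) = 5·3·1·6 = 90 ≡ 2, so v_2 = 2^{−1} = 6 (mod 11).
  i = 3 (α = 5): (5−3)(5−8)(5−7)(5−2) = 2·(−3)·(−2)·3 = 36 ≡ 3, so v_3 = 3^{−1} = 4 (mod 11).
  i = 4 (α = 7): (7−3)(7−8)(7−5)(7−2) = 4·(−1)·2·5 = −40 ≡ 4, so v_4 = 4^{−1} = 3 (mod 11).
  i = 5 (α = 2): (2−3)(2−8)(2−5)(2−7) = (−1)·(−6)·(−3)·(−5) = 90 ≡ 2, so v_5 = 2^{−1} = 6 (mod 11).
  v = [3, 6, 4, 3, 6].
Step 2: syndromes of r = [7, 2, 5, 9, 8] (all sums mod 11).
  S_0 = Σ v_i r_i = 3·7 + 6·2 + 4·5 + 3·9 + 6·8 = 128 ≡ 7.
  S_1 = Σ v_i α_i r_i = 3·3·7 + 6·8·2 + 4·5·5 + 3·7·9 + 6·2·8 = 544 ≡ 5.
  α_i^2 mod 11 = [9, 9, 3, 5, 4].
  S_2 = Σ v_i α_i^2 r_i = 3·9·7 + 6·9·2 + 4·3·5 + 3·5·9 + 6·4·8 = 684 ≡ 2.
  S = (7, 5, 2) ≠ 0, so r is not a codeword (an error is present).
Step 3: locate the error. For a single error e at position i, S_ℓ = v_i·e·α_i^ℓ, so α_err = S_1/S_0.
  S_0^{−1} = 7^{−1} = 8 (mod 11), so α_err = 5·8 = 40 ≡ 7 = α_4. Error position i = 4.
  Consistency check: S_2/S_1 = 2·9 = 18 ≡ 7 = α_err ✓ (single-error assumption holds).
Step 4: error magnitude e = S_0/v_4 = S_0·∏_{j≠4}(α_4 − α_j) = 7·4 = 28 ≡ 6 (mod 11).
Step 5: correct position 4: c_4 = r_4 − e = 9 − 6 ≡ 3 (mod 11). Hence c = [7, 2, 5, 3, 8].
  Check: interpolating c through the α_i gives m(x) = 10 + 10·x (degree < 2) with m(α_i) = c_i for every i, so c is indeed a codeword.


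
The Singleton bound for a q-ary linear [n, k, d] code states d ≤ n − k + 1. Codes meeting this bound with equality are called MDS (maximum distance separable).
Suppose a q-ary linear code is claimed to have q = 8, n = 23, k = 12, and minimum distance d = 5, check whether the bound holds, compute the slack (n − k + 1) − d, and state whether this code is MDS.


Singleton RHS = n − k + 1 = 12, slack = 7, bound satisfied, not MDS.

Singleton bound: d ≤ n − k + 1.
Here n = 23, k = 12, so n − k + 1 = 12.
Given d = 5, check d ≤ 12: YES.
Slack = (n − k + 1) − d = 7.
The code is NOT MDS (slack = 7 > 0).
Description: the claimed parameters are [23, 12, 5]_8; such a code would be non-MDS.


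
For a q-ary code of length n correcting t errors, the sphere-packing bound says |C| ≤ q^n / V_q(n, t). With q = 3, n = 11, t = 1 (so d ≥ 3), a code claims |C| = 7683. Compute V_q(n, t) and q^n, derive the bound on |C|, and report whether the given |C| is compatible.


V_q(n, t) = 23, q^n = 177147, Hamming bound = 7702, |C| = 7683 ≤ bound (satisfied).

Step 1: Compute V_q(n, t) = Σ_{j=0}^1 C(n, j) (q−1)^j.
  j = 0: C(11,0)·(2)^0 = 1·1 = 1.
  j = 1: C(11,1)·(2)^1 = 11·2 = 22.
  V_q(n, t) = 1 + 22 = 23.
Step 2: q^n = 3^11 = 177147.
Step 3: Hamming bound ⌊q^n / V_q(n,t)⌋ = ⌊177147/23⌋ = 7702.
Step 4: Compare |C| = 7683 to 7702: satisfied.
The claimed |C| lies below the Hamming bound.


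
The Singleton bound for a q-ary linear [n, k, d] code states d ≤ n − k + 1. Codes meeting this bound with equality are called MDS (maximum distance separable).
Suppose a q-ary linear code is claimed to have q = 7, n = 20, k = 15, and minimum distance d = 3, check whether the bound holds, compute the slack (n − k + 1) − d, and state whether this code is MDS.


Singleton RHS = n − k + 1 = 6, slack = 3, bound satisfied, not MDS.

Singleton bound: d ≤ n − k + 1.
Here n = 20, k = 15, so n − k + 1 = 6.
Given d = 3, check d ≤ 6: YES.
Slack = (n − k + 1) − d = 3.
The code is NOT MDS (slack = 3 > 0).
Description: the claimed parameters are [20, 15, 3]_7; such a code would be non-MDS.


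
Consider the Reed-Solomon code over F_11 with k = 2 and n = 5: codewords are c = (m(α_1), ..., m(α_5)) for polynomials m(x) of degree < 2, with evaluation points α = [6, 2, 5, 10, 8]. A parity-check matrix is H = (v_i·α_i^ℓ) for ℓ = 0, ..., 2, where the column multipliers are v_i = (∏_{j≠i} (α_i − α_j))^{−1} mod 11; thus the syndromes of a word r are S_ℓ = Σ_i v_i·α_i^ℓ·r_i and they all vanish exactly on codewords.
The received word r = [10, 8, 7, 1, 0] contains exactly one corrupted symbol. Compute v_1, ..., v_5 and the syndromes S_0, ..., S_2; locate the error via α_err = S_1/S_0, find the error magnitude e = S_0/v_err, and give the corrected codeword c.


S = (8, 7, 2), error at position 3, error magnitude e = 3, c = [10, 8, 4, 1, 0].

Step 1: column multipliers v_i = (∏_{j≠i}(α_i − α_j))^{−1} mod 11.
  i = 1 (α = 6): (6−2)(6−5)(6−10)(6−8) = 4·1·(−4)·(−2) = 32 ≡ 10, so v_1 = 10^{−1} = 10 (mod 11).
  i = 2 (α = 2): (2−6)(2−5)(2−10)(2−8) = (−4)·(−3)·(−8)·(−6) = 576 ≡ 4, so v_2 = 4^{−1} = 3 (mod 11).
  i = 3 (α = 5): (5−6)(5−2)(5−10)(5−8) = (−1)·3·(−5)·(−3) = −45 ≡ 10, so v_3 = 10^{−1} = 10 (mod 11).
  i = 4 (α = 10): (10−6)(10−2)(10−5)(10−8) = 4·8·5·2 = 320 ≡ 1, so v_4 = 1^{−1} = 1 (mod 11).
  i = 5 (α = 8): (8−6)(8−2)(8−5)(8−10) = 2·6·3·(−2) = −72 ≡ 5, so v_5 = 5^{−1} = 9 (mod 11).
  v = [10, 3, 10, 1, 9].
Step 2: syndromes of r = [10, 8, 7, 1, 0] (all sums mod 11).
  S_0 = Σ v_i r_i = 10·10 + 3·8 + 10·7 + 1·1 + 9·0 = 195 ≡ 8.
  S_1 = Σ v_i α_i r_i = 10·6·10 + 3·2·8 + 10·5·7 + 1·10·1 + 9·8·0 = 1008 ≡ 7.
  α_i^2 mod 11 = [3, 4, 3, 1, 9].
  S_2 = Σ v_i α_i^2 r_i = 10·3·10 + 3·4·8 + 10·3·7 + 1·1·1 + 9·9·0 = 607 ≡ 2.
  S = (8, 7, 2) ≠ 0, so r is not a codeword (an error is present).
Step 3: locate the error. For a single error e at position i, S_ℓ = v_i·e·α_i^ℓ, so α_err = S_1/S_0.
  S_0^{−1} = 8^{−1} = 7 (mod 11), so α_err = 7·7 = 49 ≡ 5 = α_3. Error position i = 3.
  Consistency check: S_2/S_1 = 2·8 = 16 ≡ 5 = α_err ✓ (single-error assumption holds).
Step 4: error magnitude e = S_0/v_3 = S_0·∏_{j≠3}(α_3 − α_j) = 8·10 = 80 ≡ 3 (mod 11).
Step 5: correct position 3: c_3 = r_3 − e = 7 − 3 ≡ 4 (mod 11). Hence c = [10, 8, 4, 1, 0].
  Check: interpolating c through the α_i gives m(x) = 7 + 6·x (degree < 2) with m(α_i) = c_i for every i, so c is indeed a codeword.


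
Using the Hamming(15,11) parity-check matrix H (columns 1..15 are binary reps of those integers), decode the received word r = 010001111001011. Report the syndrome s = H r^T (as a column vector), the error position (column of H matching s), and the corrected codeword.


s = (1, 1, 1, 1)^T, error position = 15, corrected codeword c = 010001111001010

Compute s = H r^T mod 2 one row at a time:
  s_1 = 1 + 1 + 0 + 0 + 1 + 0 + 1 + 1 = 5 ≡ 1 (mod 2).
  s_2 = 0 + 0 + 1 + 1 + 1 + 0 + 1 + 1 = 5 ≡ 1 (mod 2).
  s_3 = 1 + 0 + 1 + 1 + 0 + 0 + 1 + 1 = 5 ≡ 1 (mod 2).
  s_4 = 0 + 0 + 0 + 1 + 1 + 0 + 0 + 1 = 3 ≡ 1 (mod 2).
s = (1, 1, 1, 1)^T — this equals column 15 of H (binary 1111), so error is at position 15.
Correct: flip bit 15 of r = 010001111001011 to get c = 010001111001010.


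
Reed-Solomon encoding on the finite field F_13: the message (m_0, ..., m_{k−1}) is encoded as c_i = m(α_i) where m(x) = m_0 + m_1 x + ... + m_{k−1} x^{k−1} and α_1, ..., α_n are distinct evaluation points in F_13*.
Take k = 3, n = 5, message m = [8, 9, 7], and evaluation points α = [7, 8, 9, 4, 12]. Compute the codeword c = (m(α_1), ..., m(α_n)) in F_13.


c = [11, 8, 6, 0, 6]

Message polynomial: m(x) = 8 + 9·x + 7·x^2 (mod 13).
For each evaluation point α_i, compute m(α_i) mod 13:
  α_1 = 7: Horner steps 7 → 6 → 11, so m(7) = 11.
  α_2 = 8: Horner steps 7 → 0 → 8, so m(8) = 8.
  α_3 = 9: Horner steps 7 → 7 → 6, so m(9) = 6.
  α_4 = 4: Horner steps 7 → 11 → 0, so m(4) = 0.
  α_5 = 12: Horner steps 7 → 2 → 6, so m(12) = 6.
Codeword c = [11, 8, 6, 0, 6] ∈ F_13^5.


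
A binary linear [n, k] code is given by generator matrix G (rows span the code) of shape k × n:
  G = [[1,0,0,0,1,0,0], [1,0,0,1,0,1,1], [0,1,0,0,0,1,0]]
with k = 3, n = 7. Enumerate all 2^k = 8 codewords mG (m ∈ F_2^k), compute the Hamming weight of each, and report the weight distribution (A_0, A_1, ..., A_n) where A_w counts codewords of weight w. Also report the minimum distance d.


Weight distribution: A_0 = 1, A_2 = 2, A_4 = 5. Minimum distance d = 2.

Enumerate all 2^3 = 8 messages m ∈ F_2^3.
For each, compute codeword c = mG in F_2^7, then tally its weight.
  m = 000 → c = 0000000, weight = 0.
  m = 100 → c = 1000100, weight = 2.
  m = 010 → c = 1001011, weight = 4.
  m = 110 → c = 0001111, weight = 4.
  m = 001 → c = 0100010, weight = 2.
  m = 101 → c = 1100110, weight = 4.
  m = 011 → c = 1101001, weight = 4.
  m = 111 → c = 0101101, weight = 4.
Tally weights:
  weight 0: 1 codewords.
  weight 2: 2 codewords.
  weight 4: 5 codewords.
Minimum distance d = smallest w > 0 with A_w > 0 = 2.
Sanity: Σ A_w = 8 = 2^3 = 8 ✓.


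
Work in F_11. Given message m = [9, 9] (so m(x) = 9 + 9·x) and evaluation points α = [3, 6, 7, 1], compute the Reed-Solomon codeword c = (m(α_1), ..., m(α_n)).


c = [3, 8, 6, 7]

Message polynomial: m(x) = 9 + 9·x (mod 11).
For each evaluation point α_i, compute m(α_i) mod 11:
  α_1 = 3: Horner steps 9 → 3, so m(3) = 3.
  α_2 = 6: Horner steps 9 → 8, so m(6) = 8.
  α_3 = 7: Horner steps 9 → 6, so m(7) = 6.
  α_4 = 1: Horner steps 9 → 7, so m(1) = 7.
Codeword c = [3, 8, 6, 7] ∈ F_11^4.


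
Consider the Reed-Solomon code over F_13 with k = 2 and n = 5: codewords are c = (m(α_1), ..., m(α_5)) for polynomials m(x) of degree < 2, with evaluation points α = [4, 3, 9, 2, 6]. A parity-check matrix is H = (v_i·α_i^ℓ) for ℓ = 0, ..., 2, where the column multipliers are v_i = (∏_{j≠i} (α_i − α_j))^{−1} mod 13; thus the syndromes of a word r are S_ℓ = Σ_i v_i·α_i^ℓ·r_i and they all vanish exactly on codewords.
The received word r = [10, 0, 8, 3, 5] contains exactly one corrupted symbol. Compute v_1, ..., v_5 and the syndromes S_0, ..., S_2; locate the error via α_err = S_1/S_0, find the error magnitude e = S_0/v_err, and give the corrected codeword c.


S = (11, 1, 6), error at position 5, error magnitude e = 1, c = [10, 0, 8, 3, 4].

Step 1: column multipliers v_i = (∏_{j≠i}(α_i − α_j))^{−1} mod 13.
  i = 1 (α = 4): (4−3)(4−9)(4−2)(4−6) = 1·(−5)·2·(−2) = 20 ≡ 7, so v_1 = 7^{−1} = 2 (mod 13).
  i = 2 (α = 3): (3−4)(3−9)(3−2)(3−6) = (−1)·(−6)·1·(−3) = −18 ≡ 8, so v_2 = 8^{−1} = 5 (mod 13).
  i = 3 (α = 9): (9−4)(9−3)(9−2)(9−6) = 5·6·7·3 = 630 ≡ 6, so v_3 = 6^{−1} = 11 (mod 13).
  i = 4 (α = 2): (2−4)(2−3)(2−9)(2−6) = (−2)·(−1)·(−7)·(−4) = 56 ≡ 4, so v_4 = 4^{−1} = 10 (mod 13).
  i = 5 (α = 6): (6−4)(6−3)(6−9)(6−2) = 2·3·(−3)·4 = −72 ≡ 6, so v_5 = 6^{−1} = 11 (mod 13).
  v = [2, 5, 11, 10, 11].
Step 2: syndromes of r = [10, 0, 8, 3, 5] (all sums mod 13).
  S_0 = Σ v_i r_i = 2·10 + 5·0 + 11·8 + 10·3 + 11·5 = 193 ≡ 11.
  S_1 = Σ v_i α_i r_i = 2·4·10 + 5·3·0 + 11·9·8 + 10·2·3 + 11·6·5 = 1262 ≡ 1.
  α_i^2 mod 13 = [3, 9, 3, 4, 10].
  S_2 = Σ v_i α_i^2 r_i = 2·3·10 + 5·9·0 + 11·3·8 + 10·4·3 + 11·10·5 = 994 ≡ 6.
  S = (11, 1, 6) ≠ 0, so r is not a codeword (an error is present).
Step 3: locate the error. For a single error e at position i, S_ℓ = v_i·e·α_i^ℓ, so α_err = S_1/S_0.
  S_0^{−1} = 11^{−1} = 6 (mod 13), so α_err = 1·6 = 6 ≡ 6 = α_5. Error position i = 5.
  Consistency check: S_2/S_1 = 6·1 = 6 ≡ 6 = α_err ✓ (single-error assumption holds).
Step 4: error magnitude e = S_0/v_5 = S_0·∏_{j≠5}(α_5 − α_j) = 11·6 = 66 ≡ 1 (mod 13).
Step 5: correct position 5: c_5 = r_5 − e = 5 − 1 ≡ 4 (mod 13). Hence c = [10, 0, 8, 3, 4].
  Check: interpolating c through the α_i gives m(x) = 9 + 10·x (degree < 2) with m(α_i) = c_i for every i, so c is indeed a codeword.


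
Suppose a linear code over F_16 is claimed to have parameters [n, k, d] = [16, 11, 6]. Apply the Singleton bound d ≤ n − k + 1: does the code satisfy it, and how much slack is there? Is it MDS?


Singleton RHS = n − k + 1 = 6, slack = 0, bound satisfied, MDS.

Singleton bound: d ≤ n − k + 1.
Here n = 16, k = 11, so n − k + 1 = 6.
Given d = 6, check d ≤ 6: YES.
Slack = (n − k + 1) − d = 0.
The code is MDS (slack = 0).
Description: the claimed parameters are [16, 11, 6]_16; such a code would be MDS (meets Singleton bound).


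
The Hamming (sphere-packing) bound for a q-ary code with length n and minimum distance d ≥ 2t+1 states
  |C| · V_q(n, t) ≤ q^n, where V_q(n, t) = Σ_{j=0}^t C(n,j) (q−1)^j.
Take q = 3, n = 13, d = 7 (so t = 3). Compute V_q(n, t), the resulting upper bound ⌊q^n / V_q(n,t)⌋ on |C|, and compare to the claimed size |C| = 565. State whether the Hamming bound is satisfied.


V_q(n, t) = 2627, q^n = 1594323, Hamming bound = 606, |C| = 565 ≤ bound (satisfied).

Step 1: Compute V_q(n, t) = Σ_{j=0}^3 C(n, j) (q−1)^j.
  j = 0: C(13,0)·(2)^0 = 1·1 = 1.
  j = 1: C(13,1)·(2)^1 = 13·2 = 26.
  j = 2: C(13,2)·(2)^2 = 78·4 = 312.
  j = 3: C(13,3)·(2)^3 = 286·8 = 2288.
  V_q(n, t) = 1 + 26 + 312 + 2288 = 2627.
Step 2: q^n = 3^13 = 1594323.
Step 3: Hamming bound ⌊q^n / V_q(n,t)⌋ = ⌊1594323/2627⌋ = 606.
Step 4: Compare |C| = 565 to 606: satisfied.
The claimed |C| lies below the Hamming bound.
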